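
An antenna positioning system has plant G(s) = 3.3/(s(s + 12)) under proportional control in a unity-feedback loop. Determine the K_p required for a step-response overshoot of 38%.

From %OS = 100·exp(−πζ/√(1−ζ²)) = 38%, ζ = −ln(0.38)/√(π²+ln²(0.38)) = 0.2943.
Characteristic equation s² + 12s + 3.3K_p = 0 gives ζ = 12/(2√(3.3K_p)).
Setting ζ = 0.2943: √(3.3K_p) = 12/(2·0.2943) = 20.38, so K_p = 415.5/3.3 = 126.

K_p = 126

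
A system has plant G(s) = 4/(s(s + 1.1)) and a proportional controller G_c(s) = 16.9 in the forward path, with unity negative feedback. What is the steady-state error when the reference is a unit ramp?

0.0163

The loop has one pole at the origin (type 1). Velocity error constant K_v = lim_{s→0} s·G_c(s)G(s) = 16.9·4/1.1 = 61.45.
Steady-state error to a unit ramp: e_ss = 1/K_v = 0.0163.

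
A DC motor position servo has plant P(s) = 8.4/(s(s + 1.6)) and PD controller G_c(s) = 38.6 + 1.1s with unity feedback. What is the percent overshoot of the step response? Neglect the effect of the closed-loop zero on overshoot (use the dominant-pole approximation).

Forward path: (38.6 + 1.1s)·8.4/(s(s+1.6)). The closed-loop characteristic equation is s² + (1.6 + 8.4·1.1)s + 8.4·38.6 = 0.
That is s² + 10.84s + 324.2 = 0, so ω_n = 18.01 rad/s and ζ = 10.84/(2·18.01) = 0.301.
%OS = 100·exp(−πζ/√(1−ζ²)) = 37.1%.

37.1%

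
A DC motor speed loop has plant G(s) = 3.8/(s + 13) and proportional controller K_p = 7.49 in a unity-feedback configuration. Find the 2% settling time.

Closed-loop transfer function: T(s) = K_p·G(s)/(1 + K_p·G(s)) = 28.46/(s + 13 + 28.46) = 28.46/(s + 41.46).
Time constant τ = 1/41.46 = 0.02412 s, so the 2% settling time is about 4τ = 0.0965 s.

T_s ≈ 0.0965 s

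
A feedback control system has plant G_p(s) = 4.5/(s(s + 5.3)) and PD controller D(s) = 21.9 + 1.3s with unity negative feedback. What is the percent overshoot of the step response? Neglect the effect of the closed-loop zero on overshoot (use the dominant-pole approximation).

Forward path: (21.9 + 1.3s)·4.5/(s(s+5.3)). The closed-loop characteristic equation is s² + (5.3 + 4.5·1.3)s + 4.5·21.9 = 0.
That is s² + 11.15s + 98.55 = 0, so ω_n = 9.927 rad/s and ζ = 11.15/(2·9.927) = 0.5616.
%OS = 100·exp(−πζ/√(1−ζ²)) = 11.9%.

11.9%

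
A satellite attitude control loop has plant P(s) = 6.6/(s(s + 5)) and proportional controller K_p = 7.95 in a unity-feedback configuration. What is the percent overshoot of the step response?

31.5%

Closed-loop characteristic equation: s² + 5s + 52.47 = 0, so ω_n = 7.244 rad/s and ζ = 5/(2·7.244) = 0.3451.
%OS = 100·exp(−πζ/√(1−ζ²)) = 100·exp(−π·0.3451/√0.8809) = 31.5%.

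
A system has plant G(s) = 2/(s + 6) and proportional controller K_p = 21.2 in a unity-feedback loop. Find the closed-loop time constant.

τ = 0.0207 s

Closed-loop transfer function: T(s) = K_p·G(s)/(1 + K_p·G(s)) = 42.4/(s + 6 + 42.4) = 42.4/(s + 48.4).
Time constant τ = 1/48.4 = 0.0207 s.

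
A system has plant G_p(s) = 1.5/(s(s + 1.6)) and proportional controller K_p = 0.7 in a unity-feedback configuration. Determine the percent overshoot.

Closed-loop characteristic equation: s² + 1.6s + 1.05 = 0, so ω_n = 1.025 rad/s and ζ = 1.6/(2·1.025) = 0.7807.
%OS = 100·exp(−πζ/√(1−ζ²)) = 100·exp(−π·0.7807/√0.3905) = 1.97%.

1.97%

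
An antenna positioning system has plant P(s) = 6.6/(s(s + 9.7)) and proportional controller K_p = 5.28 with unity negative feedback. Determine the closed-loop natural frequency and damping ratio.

ω_n = 5.9 rad/s, ζ = 0.822

The closed-loop denominator is s(s+9.7) + 5.28·6.6 = s² + 9.7s + 34.85.
So ω_n² = 34.85 ⇒ ω_n = 5.903 rad/s, and ζ = 9.7/(2ω_n) = 0.822.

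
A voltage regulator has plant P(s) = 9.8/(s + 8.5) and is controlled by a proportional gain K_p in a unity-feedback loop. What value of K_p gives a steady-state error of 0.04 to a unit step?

K_p = 20.8

Steady-state error for a unit step on this type-0 loop is 1/(1 + K_p·P(0)).
P(0) = 1.153. Require 1/(1 + K_p·1.153) = 0.04, so 1 + 1.153·K_p = 25.
K_p = (25 − 1)/1.153 = 20.8.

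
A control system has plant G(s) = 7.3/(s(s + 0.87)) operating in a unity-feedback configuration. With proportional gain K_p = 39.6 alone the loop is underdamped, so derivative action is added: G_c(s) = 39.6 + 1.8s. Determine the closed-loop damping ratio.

ζ = 0.412

Forward path: (39.6 + 1.8s)·7.3/(s(s+0.87)). The closed-loop characteristic equation is s² + (0.87 + 7.3·1.8)s + 7.3·39.6 = 0.
That is s² + 14.01s + 289.1 = 0, so ω_n = 17 rad/s and ζ = 14.01/(2·17) = 0.412.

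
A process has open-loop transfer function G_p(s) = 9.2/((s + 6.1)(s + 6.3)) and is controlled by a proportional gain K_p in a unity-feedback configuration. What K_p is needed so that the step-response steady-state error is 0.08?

K_p = 48

For a type-0 loop with proportional control, e_ss = 1/(1 + K_p·G_p(0)).
G_p(0) = 0.2394. Require 1/(1 + K_p·0.2394) = 0.08, so 1 + 0.2394·K_p = 12.5.
K_p = (12.5 − 1)/0.2394 = 48.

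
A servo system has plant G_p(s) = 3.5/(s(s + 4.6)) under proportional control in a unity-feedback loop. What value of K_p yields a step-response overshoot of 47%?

From %OS = 100·exp(−πζ/√(1−ζ²)) = 47%, ζ = −ln(0.47)/√(π²+ln²(0.47)) = 0.2337.
Characteristic equation s² + 4.6s + 3.5K_p = 0 gives ζ = 4.6/(2√(3.5K_p)).
Setting ζ = 0.2337: √(3.5K_p) = 4.6/(2·0.2337) = 9.843, so K_p = 96.88/3.5 = 27.7.

K_p = 27.7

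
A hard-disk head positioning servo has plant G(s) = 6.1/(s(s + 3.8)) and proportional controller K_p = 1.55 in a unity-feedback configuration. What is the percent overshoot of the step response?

8.47%

The closed-loop denominator s² + 3.8s + 9.455 gives ω_n = √9.455 = 3.075 and ζ = 3.8/(2ω_n) = 0.6179.
%OS = 100·exp(−πζ/√(1−ζ²)) = 100·exp(−π·0.6179/√0.6182) = 8.47%.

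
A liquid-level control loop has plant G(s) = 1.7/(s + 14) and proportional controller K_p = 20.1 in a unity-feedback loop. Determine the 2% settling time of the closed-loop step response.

Closed-loop transfer function: T(s) = K_p·G(s)/(1 + K_p·G(s)) = 34.17/(s + 14 + 34.17) = 34.17/(s + 48.17).
Time constant τ = 1/48.17 = 0.02076 s, so the 2% settling time is about 4τ = 0.083 s.

T_s ≈ 0.083 s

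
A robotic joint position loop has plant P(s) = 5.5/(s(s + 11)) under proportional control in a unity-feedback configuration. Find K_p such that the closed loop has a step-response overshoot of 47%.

From %OS = 100·exp(−πζ/√(1−ζ²)) = 47%, ζ = −ln(0.47)/√(π²+ln²(0.47)) = 0.2337.
Characteristic equation s² + 11s + 5.5K_p = 0 gives ζ = 11/(2√(5.5K_p)).
Setting ζ = 0.2337: √(5.5K_p) = 11/(2·0.2337) = 23.54, so K_p = 554/5.5 = 101.

K_p = 101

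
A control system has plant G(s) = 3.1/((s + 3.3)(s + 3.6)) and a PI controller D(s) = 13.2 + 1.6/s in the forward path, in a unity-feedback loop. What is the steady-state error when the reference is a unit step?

The open loop D(s)G(s) has a pole at the origin (type 1), so the static position error constant is infinite and e_ss = 1/(1+∞) = 0.

0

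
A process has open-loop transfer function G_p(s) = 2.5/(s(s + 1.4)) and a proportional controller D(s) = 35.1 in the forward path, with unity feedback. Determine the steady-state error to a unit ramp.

0.016

The loop has one pole at the origin (type 1). Velocity error constant K_v = lim_{s→0} s·D(s)G_p(s) = 35.1·2.5/1.4 = 62.68.
Steady-state error to a unit ramp: e_ss = 1/K_v = 0.016.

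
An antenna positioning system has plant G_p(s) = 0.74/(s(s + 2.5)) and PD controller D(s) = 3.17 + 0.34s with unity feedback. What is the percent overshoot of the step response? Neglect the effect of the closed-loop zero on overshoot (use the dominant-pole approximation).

0.163%

Forward path: (3.17 + 0.34s)·0.74/(s(s+2.5)). The closed-loop characteristic equation is s² + (2.5 + 0.74·0.34)s + 0.74·3.17 = 0.
That is s² + 2.752s + 2.346 = 0, so ω_n = 1.532 rad/s and ζ = 2.752/(2·1.532) = 0.8983.
%OS = 100·exp(−πζ/√(1−ζ²)) = 0.163%.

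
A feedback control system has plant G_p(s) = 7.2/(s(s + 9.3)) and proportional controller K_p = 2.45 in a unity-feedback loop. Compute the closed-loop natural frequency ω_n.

With unity feedback the closed-loop characteristic equation is s² + 9.3s + 2.45·7.2 = s² + 9.3s + 17.64 = 0.
So ω_n² = 17.64 ⇒ ω_n = 4.2 rad/s, and ζ = 9.3/(2ω_n) = 1.11.

ω_n = 4.2 rad/s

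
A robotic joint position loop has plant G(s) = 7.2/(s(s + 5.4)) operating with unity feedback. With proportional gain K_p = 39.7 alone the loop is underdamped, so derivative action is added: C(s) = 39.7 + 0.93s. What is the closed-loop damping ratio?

Forward path: (39.7 + 0.93s)·7.2/(s(s+5.4)). The closed-loop characteristic equation is s² + (5.4 + 7.2·0.93)s + 7.2·39.7 = 0.
That is s² + 12.1s + 285.8 = 0, so ω_n = 16.91 rad/s and ζ = 12.1/(2·16.91) = 0.3577.

ζ = 0.358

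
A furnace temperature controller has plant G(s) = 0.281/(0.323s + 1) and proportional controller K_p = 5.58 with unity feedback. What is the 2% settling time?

T_s ≈ 0.503 s

Closed loop: T(s) = K_p·G/(1+K_p·G) = 1.568/(0.323s + 1 + 1.568), with pole at s = −(1 + 1.568)/0.323 = −7.95.
τ = 1/7.95 = 0.1258 s, so 2% settling time ≈ 4τ = 0.503 s.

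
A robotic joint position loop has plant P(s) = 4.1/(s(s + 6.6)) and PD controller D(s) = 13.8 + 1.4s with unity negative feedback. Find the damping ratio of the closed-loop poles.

Forward path: (13.8 + 1.4s)·4.1/(s(s+6.6)). The closed-loop characteristic equation is s² + (6.6 + 4.1·1.4)s + 4.1·13.8 = 0.
That is s² + 12.34s + 56.58 = 0, so ω_n = 7.522 rad/s and ζ = 12.34/(2·7.522) = 0.8203.

ζ = 0.82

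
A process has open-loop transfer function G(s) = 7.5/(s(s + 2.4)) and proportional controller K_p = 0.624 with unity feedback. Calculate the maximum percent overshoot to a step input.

12.3%

Closed-loop characteristic equation: s² + 2.4s + 4.68 = 0, so ω_n = 2.163 rad/s and ζ = 2.4/(2·2.163) = 0.5547.
%OS = 100·exp(−πζ/√(1−ζ²)) = 100·exp(−π·0.5547/√0.6923) = 12.3%.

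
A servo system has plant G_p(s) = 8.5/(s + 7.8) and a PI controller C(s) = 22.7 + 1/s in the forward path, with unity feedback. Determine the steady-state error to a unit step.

The open loop C(s)G_p(s) has a pole at the origin (type 1), so the static position error constant is infinite and e_ss = 1/(1+∞) = 0.

0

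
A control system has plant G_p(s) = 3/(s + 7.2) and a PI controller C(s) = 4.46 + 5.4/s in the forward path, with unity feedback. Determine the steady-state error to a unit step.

0

The open loop C(s)G_p(s) has a pole at the origin (type 1), so the static position error constant is infinite and e_ss = 1/(1+∞) = 0.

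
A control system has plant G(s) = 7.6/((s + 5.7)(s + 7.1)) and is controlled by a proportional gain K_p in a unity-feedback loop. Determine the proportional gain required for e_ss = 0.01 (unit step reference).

K_p = 527

For a type-0 loop with proportional control, e_ss = 1/(1 + K_p·G(0)).
G(0) = 0.1878. Require 1/(1 + K_p·0.1878) = 0.01, so 1 + 0.1878·K_p = 100.
K_p = (100 − 1)/0.1878 = 527.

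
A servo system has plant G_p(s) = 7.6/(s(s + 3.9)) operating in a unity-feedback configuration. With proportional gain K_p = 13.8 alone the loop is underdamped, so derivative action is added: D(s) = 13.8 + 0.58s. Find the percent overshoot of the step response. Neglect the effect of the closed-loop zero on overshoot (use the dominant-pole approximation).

24.8%

Forward path: (13.8 + 0.58s)·7.6/(s(s+3.9)). The closed-loop characteristic equation is s² + (3.9 + 7.6·0.58)s + 7.6·13.8 = 0.
That is s² + 8.308s + 104.9 = 0, so ω_n = 10.24 rad/s and ζ = 8.308/(2·10.24) = 0.4056.
%OS = 100·exp(−πζ/√(1−ζ²)) = 24.8%.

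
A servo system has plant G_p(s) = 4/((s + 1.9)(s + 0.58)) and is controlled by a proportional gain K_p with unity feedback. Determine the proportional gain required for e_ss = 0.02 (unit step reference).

K_p = 13.5

The loop is type 0, so e_ss(step) = 1/(1 + K_pos) with K_pos = K_p·G_p(0).
G_p(0) = 3.63. Require 1/(1 + K_p·3.63) = 0.02, so 1 + 3.63·K_p = 50.
K_p = (50 − 1)/3.63 = 13.5.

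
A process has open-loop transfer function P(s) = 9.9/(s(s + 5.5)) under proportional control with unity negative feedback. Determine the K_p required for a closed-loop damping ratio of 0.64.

K_p = 1.86

Closed-loop characteristic equation: s² + 5.5s + K_p·9.9 = 0.
So ω_n = √(9.9K_p) and 2ζω_n = 5.5, giving ζ = 5.5/(2√(9.9K_p)).
Setting ζ = 0.64: √(9.9K_p) = 5.5/(2·0.64) = 4.297, so K_p = 18.46/9.9 = 1.86.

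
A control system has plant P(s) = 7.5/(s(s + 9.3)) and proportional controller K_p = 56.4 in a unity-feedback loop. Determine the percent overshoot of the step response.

48.2%

Closed-loop characteristic equation: s² + 9.3s + 423 = 0, so ω_n = 20.57 rad/s and ζ = 9.3/(2·20.57) = 0.2261.
%OS = 100·exp(−πζ/√(1−ζ²)) = 100·exp(−π·0.2261/√0.9489) = 48.2%.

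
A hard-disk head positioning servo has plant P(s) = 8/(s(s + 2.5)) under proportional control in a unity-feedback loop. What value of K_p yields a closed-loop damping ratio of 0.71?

K_p = 0.387

Closed-loop characteristic equation: s² + 2.5s + K_p·8 = 0.
So ω_n = √(8K_p) and 2ζω_n = 2.5, giving ζ = 2.5/(2√(8K_p)).
Setting ζ = 0.71: √(8K_p) = 2.5/(2·0.71) = 1.761, so K_p = 3.1/8 = 0.387.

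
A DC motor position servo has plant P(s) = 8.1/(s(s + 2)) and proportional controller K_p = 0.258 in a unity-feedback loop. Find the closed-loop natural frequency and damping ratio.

ω_n = 1.45 rad/s, ζ = 0.692

The closed-loop denominator is s(s+2) + 0.258·8.1 = s² + 2s + 2.09.
So ω_n² = 2.09 ⇒ ω_n = 1.446 rad/s, and ζ = 2/(2ω_n) = 0.692.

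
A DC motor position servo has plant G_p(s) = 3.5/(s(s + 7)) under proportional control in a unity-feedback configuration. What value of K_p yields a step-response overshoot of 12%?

From %OS = 100·exp(−πζ/√(1−ζ²)) = 12%, ζ = −ln(0.12)/√(π²+ln²(0.12)) = 0.5594.
Characteristic equation s² + 7s + 3.5K_p = 0 gives ζ = 7/(2√(3.5K_p)).
Setting ζ = 0.5594: √(3.5K_p) = 7/(2·0.5594) = 6.257, so K_p = 39.14/3.5 = 11.2.

K_p = 11.2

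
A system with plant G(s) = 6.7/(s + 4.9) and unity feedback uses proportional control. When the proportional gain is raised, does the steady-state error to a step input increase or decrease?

decrease

The position error constant K_pos = K_p·G(0) grows with K_p, and e_ss = 1/(1+K_pos) falls.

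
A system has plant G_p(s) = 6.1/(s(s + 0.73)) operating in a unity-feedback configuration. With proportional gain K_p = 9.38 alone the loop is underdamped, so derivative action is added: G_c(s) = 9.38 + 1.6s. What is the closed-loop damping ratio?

Forward path: (9.38 + 1.6s)·6.1/(s(s+0.73)). The closed-loop characteristic equation is s² + (0.73 + 6.1·1.6)s + 6.1·9.38 = 0.
That is s² + 10.49s + 57.22 = 0, so ω_n = 7.564 rad/s and ζ = 10.49/(2·7.564) = 0.6934.

ζ = 0.693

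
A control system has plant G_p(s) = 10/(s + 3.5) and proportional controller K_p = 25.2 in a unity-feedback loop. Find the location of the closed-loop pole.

Closed-loop transfer function: T(s) = K_p·G_p(s)/(1 + K_p·G_p(s)) = 252/(s + 3.5 + 252) = 252/(s + 255.5).
The closed-loop pole is at s = −255.5.

s = -255.5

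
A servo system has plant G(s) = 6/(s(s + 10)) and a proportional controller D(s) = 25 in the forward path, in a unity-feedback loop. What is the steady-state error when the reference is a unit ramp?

0.0667

The loop has one pole at the origin (type 1). Velocity error constant K_v = lim_{s→0} s·D(s)G(s) = 25·6/10 = 15.
Steady-state error to a unit ramp: e_ss = 1/K_v = 0.0667.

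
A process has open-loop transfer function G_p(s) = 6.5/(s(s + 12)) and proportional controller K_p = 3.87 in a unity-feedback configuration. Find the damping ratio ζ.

ζ = 1.2

The closed-loop denominator is s(s+12) + 3.87·6.5 = s² + 12s + 25.16.
So ω_n² = 25.16 ⇒ ω_n = 5.015 rad/s, and ζ = 12/(2ω_n) = 1.2.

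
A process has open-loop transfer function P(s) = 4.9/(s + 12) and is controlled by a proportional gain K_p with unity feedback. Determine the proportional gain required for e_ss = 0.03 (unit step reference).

The loop is type 0, so e_ss(step) = 1/(1 + K_pos) with K_pos = K_p·P(0).
P(0) = 0.4083. Require 1/(1 + K_p·0.4083) = 0.03, so 1 + 0.4083·K_p = 33.33.
K_p = (33.33 − 1)/0.4083 = 79.2.

K_p = 79.2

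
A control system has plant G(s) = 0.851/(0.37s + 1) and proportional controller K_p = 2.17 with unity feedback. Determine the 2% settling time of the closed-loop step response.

T_s ≈ 0.52 s

Closed loop: T(s) = K_p·G/(1+K_p·G) = 1.847/(0.37s + 1 + 1.847), with pole at s = −(1 + 1.847)/0.37 = −7.694.
τ = 1/7.694 = 0.13 s, so 2% settling time ≈ 4τ = 0.52 s.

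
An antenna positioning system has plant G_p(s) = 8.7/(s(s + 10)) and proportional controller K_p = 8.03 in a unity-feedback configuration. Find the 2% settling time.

T_s ≈ 0.8 s

The closed-loop denominator s² + 10s + 69.86 gives ω_n = √69.86 = 8.358 and ζ = 10/(2ω_n) = 0.5982.
2% settling time T_s ≈ 4/(ζω_n) = 4/5 = 0.8 s.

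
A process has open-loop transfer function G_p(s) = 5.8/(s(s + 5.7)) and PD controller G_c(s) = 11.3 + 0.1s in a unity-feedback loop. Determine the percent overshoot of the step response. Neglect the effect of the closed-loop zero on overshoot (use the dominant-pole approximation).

26.7%

Forward path: (11.3 + 0.1s)·5.8/(s(s+5.7)). The closed-loop characteristic equation is s² + (5.7 + 5.8·0.1)s + 5.8·11.3 = 0.
That is s² + 6.28s + 65.54 = 0, so ω_n = 8.096 rad/s and ζ = 6.28/(2·8.096) = 0.3879.
%OS = 100·exp(−πζ/√(1−ζ²)) = 26.7%.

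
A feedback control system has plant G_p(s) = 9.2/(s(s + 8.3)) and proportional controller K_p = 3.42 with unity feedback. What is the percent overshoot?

Closed-loop characteristic equation: s² + 8.3s + 31.46 = 0, so ω_n = 5.609 rad/s and ζ = 8.3/(2·5.609) = 0.7398.
%OS = 100·exp(−πζ/√(1−ζ²)) = 100·exp(−π·0.7398/√0.4526) = 3.16%.

3.16%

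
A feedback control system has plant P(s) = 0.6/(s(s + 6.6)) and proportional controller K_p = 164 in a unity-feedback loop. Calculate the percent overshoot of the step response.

33%

Closed-loop characteristic equation: s² + 6.6s + 98.4 = 0, so ω_n = 9.92 rad/s and ζ = 6.6/(2·9.92) = 0.3327.
%OS = 100·exp(−πζ/√(1−ζ²)) = 100·exp(−π·0.3327/√0.8893) = 33%.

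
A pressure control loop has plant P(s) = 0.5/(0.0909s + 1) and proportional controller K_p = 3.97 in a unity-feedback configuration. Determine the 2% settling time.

Closed loop: T(s) = K_p·P/(1+K_p·P) = 1.985/(0.0909s + 1 + 1.985), with pole at s = −(1 + 1.985)/0.0909 = −32.84.
τ = 1/32.84 = 0.03045 s, so 2% settling time ≈ 4τ = 0.122 s.

T_s ≈ 0.122 s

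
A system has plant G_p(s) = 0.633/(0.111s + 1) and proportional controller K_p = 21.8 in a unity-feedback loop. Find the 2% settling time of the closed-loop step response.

Closed loop: T(s) = K_p·G_p/(1+K_p·G_p) = 13.8/(0.111s + 1 + 13.8), with pole at s = −(1 + 13.8)/0.111 = −133.3.
τ = 1/133.3 = 0.0075 s, so 2% settling time ≈ 4τ = 0.03 s.

T_s ≈ 0.03 s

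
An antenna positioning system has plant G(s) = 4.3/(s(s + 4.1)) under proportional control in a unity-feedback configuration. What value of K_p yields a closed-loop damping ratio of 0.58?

Closed-loop characteristic equation: s² + 4.1s + K_p·4.3 = 0.
So ω_n = √(4.3K_p) and 2ζω_n = 4.1, giving ζ = 4.1/(2√(4.3K_p)).
Setting ζ = 0.58: √(4.3K_p) = 4.1/(2·0.58) = 3.534, so K_p = 12.49/4.3 = 2.91.

K_p = 2.91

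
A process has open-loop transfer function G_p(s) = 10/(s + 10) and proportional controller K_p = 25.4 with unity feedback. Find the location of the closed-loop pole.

s = -264

Closed-loop transfer function: T(s) = K_p·G_p(s)/(1 + K_p·G_p(s)) = 254/(s + 10 + 254) = 254/(s + 264).
The closed-loop pole is at s = −264.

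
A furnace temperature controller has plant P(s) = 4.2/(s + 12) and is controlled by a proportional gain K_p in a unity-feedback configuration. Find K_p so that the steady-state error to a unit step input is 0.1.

Steady-state error for a unit step on this type-0 loop is 1/(1 + K_p·P(0)).
P(0) = 0.35. Require 1/(1 + K_p·0.35) = 0.1, so 1 + 0.35·K_p = 10.
K_p = (10 − 1)/0.35 = 25.7.

K_p = 25.7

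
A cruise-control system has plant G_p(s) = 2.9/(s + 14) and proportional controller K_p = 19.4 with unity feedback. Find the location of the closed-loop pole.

s = -70.26

Closed-loop transfer function: T(s) = K_p·G_p(s)/(1 + K_p·G_p(s)) = 56.26/(s + 14 + 56.26) = 56.26/(s + 70.26).
The closed-loop pole is at s = −70.26.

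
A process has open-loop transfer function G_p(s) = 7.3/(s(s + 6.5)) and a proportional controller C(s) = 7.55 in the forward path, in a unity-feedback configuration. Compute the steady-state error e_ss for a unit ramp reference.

0.118

The loop has one pole at the origin (type 1). Velocity error constant K_v = lim_{s→0} s·C(s)G_p(s) = 7.55·7.3/6.5 = 8.479.
Steady-state error to a unit ramp: e_ss = 1/K_v = 0.118.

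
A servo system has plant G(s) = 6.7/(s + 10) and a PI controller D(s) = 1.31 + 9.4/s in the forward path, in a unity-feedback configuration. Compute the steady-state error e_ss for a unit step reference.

The open loop D(s)G(s) has a pole at the origin (type 1), so the static position error constant is infinite and e_ss = 1/(1+∞) = 0.

0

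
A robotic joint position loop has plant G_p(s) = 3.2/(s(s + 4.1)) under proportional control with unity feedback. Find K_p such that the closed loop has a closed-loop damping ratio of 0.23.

Closed-loop characteristic equation: s² + 4.1s + K_p·3.2 = 0.
So ω_n = √(3.2K_p) and 2ζω_n = 4.1, giving ζ = 4.1/(2√(3.2K_p)).
Setting ζ = 0.23: √(3.2K_p) = 4.1/(2·0.23) = 8.913, so K_p = 79.44/3.2 = 24.8.

K_p = 24.8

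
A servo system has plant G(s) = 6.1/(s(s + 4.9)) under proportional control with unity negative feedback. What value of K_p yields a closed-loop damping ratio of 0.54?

K_p = 3.37

Closed-loop characteristic equation: s² + 4.9s + K_p·6.1 = 0.
So ω_n = √(6.1K_p) and 2ζω_n = 4.9, giving ζ = 4.9/(2√(6.1K_p)).
Setting ζ = 0.54: √(6.1K_p) = 4.9/(2·0.54) = 4.537, so K_p = 20.58/6.1 = 3.37.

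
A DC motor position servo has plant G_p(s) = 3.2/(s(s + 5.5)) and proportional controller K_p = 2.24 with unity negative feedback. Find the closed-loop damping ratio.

ζ = 1.03

The closed-loop denominator is s(s+5.5) + 2.24·3.2 = s² + 5.5s + 7.168.
So ω_n² = 7.168 ⇒ ω_n = 2.677 rad/s, and ζ = 5.5/(2ω_n) = 1.03.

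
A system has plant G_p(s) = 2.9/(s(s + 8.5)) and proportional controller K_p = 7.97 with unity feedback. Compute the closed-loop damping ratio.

ζ = 0.884

The closed-loop denominator is s(s+8.5) + 7.97·2.9 = s² + 8.5s + 23.11.
Matching s² + 2ζω_n s + ω_n²: ω_n = √23.11 = 4.808 rad/s and 2ζω_n = 8.5, so ζ = 8.5/(2·4.808) = 0.884.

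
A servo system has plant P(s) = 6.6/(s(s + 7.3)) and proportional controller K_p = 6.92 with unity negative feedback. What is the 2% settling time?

T_s ≈ 1.1 s

From 1 + K_pP(s) = 0: s² + 7.3s + 45.67 = 0 ⇒ ω_n = 6.758, ζ = 0.5401.
2% settling time T_s ≈ 4/(ζω_n) = 4/3.65 = 1.1 s.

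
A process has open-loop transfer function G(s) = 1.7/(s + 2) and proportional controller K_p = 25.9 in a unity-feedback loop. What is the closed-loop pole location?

Closed-loop transfer function: T(s) = K_p·G(s)/(1 + K_p·G(s)) = 44.03/(s + 2 + 44.03) = 44.03/(s + 46.03).
The closed-loop pole is at s = −46.03.

s = -46.03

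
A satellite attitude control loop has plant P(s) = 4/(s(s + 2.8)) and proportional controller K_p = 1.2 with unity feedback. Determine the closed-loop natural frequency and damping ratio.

ω_n = 2.19 rad/s, ζ = 0.639

1 + K_p·P(s) = 0 gives s² + 2.8s + 4.8 = 0.
So ω_n² = 4.8 ⇒ ω_n = 2.191 rad/s, and ζ = 2.8/(2ω_n) = 0.639.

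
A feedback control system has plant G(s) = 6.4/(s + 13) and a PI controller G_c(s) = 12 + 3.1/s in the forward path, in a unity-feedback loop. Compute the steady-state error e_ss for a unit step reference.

0

The open loop G_c(s)G(s) has a pole at the origin (type 1), so the static position error constant is infinite and e_ss = 1/(1+∞) = 0.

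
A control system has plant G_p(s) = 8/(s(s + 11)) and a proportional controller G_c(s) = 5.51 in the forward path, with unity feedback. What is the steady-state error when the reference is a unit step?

0

The open loop G_c(s)G_p(s) has a pole at the origin (type 1), so the static position error constant is infinite and e_ss = 1/(1+∞) = 0.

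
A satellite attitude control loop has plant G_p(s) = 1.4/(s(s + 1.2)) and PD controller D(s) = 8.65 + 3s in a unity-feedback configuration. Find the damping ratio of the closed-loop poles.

ζ = 0.776

Forward path: (8.65 + 3s)·1.4/(s(s+1.2)). The closed-loop characteristic equation is s² + (1.2 + 1.4·3)s + 1.4·8.65 = 0.
That is s² + 5.4s + 12.11 = 0, so ω_n = 3.48 rad/s and ζ = 5.4/(2·3.48) = 0.7759.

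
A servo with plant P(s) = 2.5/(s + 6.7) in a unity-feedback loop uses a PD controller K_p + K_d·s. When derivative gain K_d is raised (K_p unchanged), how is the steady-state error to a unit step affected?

unchanged

K_d affects only the transient (the s-coefficient); the DC loop gain, and hence e_ss, depends only on K_p.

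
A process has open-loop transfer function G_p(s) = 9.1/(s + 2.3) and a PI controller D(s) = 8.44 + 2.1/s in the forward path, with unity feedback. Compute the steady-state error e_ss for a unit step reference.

0

The open loop D(s)G_p(s) has a pole at the origin (type 1), so the static position error constant is infinite and e_ss = 1/(1+∞) = 0.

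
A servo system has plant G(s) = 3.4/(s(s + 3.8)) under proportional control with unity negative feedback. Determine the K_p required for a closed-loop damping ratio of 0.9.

K_p = 1.31

Closed-loop characteristic equation: s² + 3.8s + K_p·3.4 = 0.
So ω_n = √(3.4K_p) and 2ζω_n = 3.8, giving ζ = 3.8/(2√(3.4K_p)).
Setting ζ = 0.9: √(3.4K_p) = 3.8/(2·0.9) = 2.111, so K_p = 4.457/3.4 = 1.31.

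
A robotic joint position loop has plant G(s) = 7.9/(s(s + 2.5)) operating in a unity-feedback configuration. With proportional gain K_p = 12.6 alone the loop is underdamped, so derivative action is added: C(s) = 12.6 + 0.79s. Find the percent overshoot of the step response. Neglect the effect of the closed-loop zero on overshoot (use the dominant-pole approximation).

Forward path: (12.6 + 0.79s)·7.9/(s(s+2.5)). The closed-loop characteristic equation is s² + (2.5 + 7.9·0.79)s + 7.9·12.6 = 0.
That is s² + 8.741s + 99.54 = 0, so ω_n = 9.977 rad/s and ζ = 8.741/(2·9.977) = 0.4381.
%OS = 100·exp(−πζ/√(1−ζ²)) = 21.6%.

21.6%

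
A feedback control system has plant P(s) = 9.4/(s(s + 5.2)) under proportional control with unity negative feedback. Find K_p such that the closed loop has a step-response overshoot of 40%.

From %OS = 100·exp(−πζ/√(1−ζ²)) = 40%, ζ = −ln(0.4)/√(π²+ln²(0.4)) = 0.28.
Characteristic equation s² + 5.2s + 9.4K_p = 0 gives ζ = 5.2/(2√(9.4K_p)).
Setting ζ = 0.28: √(9.4K_p) = 5.2/(2·0.28) = 9.286, so K_p = 86.23/9.4 = 9.17.

K_p = 9.17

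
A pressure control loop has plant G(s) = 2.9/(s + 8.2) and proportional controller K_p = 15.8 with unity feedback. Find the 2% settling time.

Closed-loop transfer function: T(s) = K_p·G(s)/(1 + K_p·G(s)) = 45.82/(s + 8.2 + 45.82) = 45.82/(s + 54.02).
Time constant τ = 1/54.02 = 0.01851 s, so the 2% settling time is about 4τ = 0.074 s.

T_s ≈ 0.074 s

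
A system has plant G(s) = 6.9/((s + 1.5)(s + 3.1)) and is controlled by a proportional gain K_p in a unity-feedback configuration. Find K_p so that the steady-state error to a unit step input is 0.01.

K_p = 66.7

The loop is type 0, so e_ss(step) = 1/(1 + K_pos) with K_pos = K_p·G(0).
G(0) = 1.484. Require 1/(1 + K_p·1.484) = 0.01, so 1 + 1.484·K_p = 100.
K_p = (100 − 1)/1.484 = 66.7.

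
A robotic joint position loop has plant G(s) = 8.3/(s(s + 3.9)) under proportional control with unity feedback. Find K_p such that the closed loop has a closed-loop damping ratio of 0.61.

Closed-loop characteristic equation: s² + 3.9s + K_p·8.3 = 0.
So ω_n = √(8.3K_p) and 2ζω_n = 3.9, giving ζ = 3.9/(2√(8.3K_p)).
Setting ζ = 0.61: √(8.3K_p) = 3.9/(2·0.61) = 3.197, so K_p = 10.22/8.3 = 1.23.

K_p = 1.23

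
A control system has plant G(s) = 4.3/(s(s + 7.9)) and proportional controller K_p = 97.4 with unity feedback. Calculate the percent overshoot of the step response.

53.9%

From 1 + K_pG(s) = 0: s² + 7.9s + 418.8 = 0 ⇒ ω_n = 20.47, ζ = 0.193.
%OS = 100·exp(−πζ/√(1−ζ²)) = 100·exp(−π·0.193/√0.9627) = 53.9%.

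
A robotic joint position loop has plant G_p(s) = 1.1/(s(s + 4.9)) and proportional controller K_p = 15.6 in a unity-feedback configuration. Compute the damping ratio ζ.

1 + K_p·G_p(s) = 0 gives s² + 4.9s + 17.16 = 0.
So ω_n² = 17.16 ⇒ ω_n = 4.142 rad/s, and ζ = 4.9/(2ω_n) = 0.591.

ζ = 0.591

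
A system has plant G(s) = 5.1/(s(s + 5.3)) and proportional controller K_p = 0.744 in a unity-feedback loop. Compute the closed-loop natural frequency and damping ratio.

With unity feedback the closed-loop characteristic equation is s² + 5.3s + 0.744·5.1 = s² + 5.3s + 3.794 = 0.
Matching s² + 2ζω_n s + ω_n²: ω_n = √3.794 = 1.948 rad/s and 2ζω_n = 5.3, so ζ = 5.3/(2·1.948) = 1.36.

ω_n = 1.95 rad/s, ζ = 1.36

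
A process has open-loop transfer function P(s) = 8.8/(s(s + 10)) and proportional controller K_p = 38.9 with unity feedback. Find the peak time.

Closed-loop characteristic equation: s² + 10s + 342.3 = 0, so ω_n = 18.5 rad/s and ζ = 10/(2·18.5) = 0.2702.
Damped frequency ω_d = ω_n√(1−ζ²) = 17.81 rad/s, so peak time T_p = π/ω_d = 0.176 s.

T_p = 0.176 s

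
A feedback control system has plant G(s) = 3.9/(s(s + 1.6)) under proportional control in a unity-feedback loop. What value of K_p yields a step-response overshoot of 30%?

From %OS = 100·exp(−πζ/√(1−ζ²)) = 30%, ζ = −ln(0.3)/√(π²+ln²(0.3)) = 0.3579.
Characteristic equation s² + 1.6s + 3.9K_p = 0 gives ζ = 1.6/(2√(3.9K_p)).
Setting ζ = 0.3579: √(3.9K_p) = 1.6/(2·0.3579) = 2.236, so K_p = 4.998/3.9 = 1.28.

K_p = 1.28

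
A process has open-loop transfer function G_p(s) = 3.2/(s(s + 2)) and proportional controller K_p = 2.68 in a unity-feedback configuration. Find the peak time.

T_p = 1.14 s

Closed-loop characteristic equation: s² + 2s + 8.576 = 0, so ω_n = 2.928 rad/s and ζ = 2/(2·2.928) = 0.3415.
Damped frequency ω_d = ω_n√(1−ζ²) = 2.752 rad/s, so peak time T_p = π/ω_d = 1.14 s.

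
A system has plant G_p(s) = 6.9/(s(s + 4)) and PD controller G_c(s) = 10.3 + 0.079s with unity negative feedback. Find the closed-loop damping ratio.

ζ = 0.27

Forward path: (10.3 + 0.079s)·6.9/(s(s+4)). The closed-loop characteristic equation is s² + (4 + 6.9·0.079)s + 6.9·10.3 = 0.
That is s² + 4.545s + 71.07 = 0, so ω_n = 8.43 rad/s and ζ = 4.545/(2·8.43) = 0.2696.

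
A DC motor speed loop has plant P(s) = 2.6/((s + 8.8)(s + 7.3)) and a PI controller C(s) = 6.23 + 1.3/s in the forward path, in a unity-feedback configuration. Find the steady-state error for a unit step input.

The open loop C(s)P(s) has a pole at the origin (type 1), so the static position error constant is infinite and e_ss = 1/(1+∞) = 0.

0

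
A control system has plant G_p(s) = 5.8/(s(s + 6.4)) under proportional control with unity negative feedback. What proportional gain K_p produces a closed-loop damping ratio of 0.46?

Closed-loop characteristic equation: s² + 6.4s + K_p·5.8 = 0.
So ω_n = √(5.8K_p) and 2ζω_n = 6.4, giving ζ = 6.4/(2√(5.8K_p)).
Setting ζ = 0.46: √(5.8K_p) = 6.4/(2·0.46) = 6.957, so K_p = 48.39/5.8 = 8.34.

K_p = 8.34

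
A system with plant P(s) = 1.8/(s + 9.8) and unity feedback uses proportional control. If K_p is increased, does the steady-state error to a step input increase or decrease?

e_ss = 1/(1 + K_p·P(0)); a larger K_p raises the denominator, so e_ss decreases.

decrease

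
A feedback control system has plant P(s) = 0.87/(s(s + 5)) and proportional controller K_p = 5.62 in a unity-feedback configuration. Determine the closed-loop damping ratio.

With unity feedback the closed-loop characteristic equation is s² + 5s + 5.62·0.87 = s² + 5s + 4.889 = 0.
Matching s² + 2ζω_n s + ω_n²: ω_n = √4.889 = 2.211 rad/s and 2ζω_n = 5, so ζ = 5/(2·2.211) = 1.13.

ζ = 1.13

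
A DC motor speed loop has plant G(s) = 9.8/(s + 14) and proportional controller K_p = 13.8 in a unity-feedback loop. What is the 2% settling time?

T_s ≈ 0.0268 s

Closed-loop transfer function: T(s) = K_p·G(s)/(1 + K_p·G(s)) = 135.2/(s + 14 + 135.2) = 135.2/(s + 149.2).
Time constant τ = 1/149.2 = 0.006701 s, so the 2% settling time is about 4τ = 0.0268 s.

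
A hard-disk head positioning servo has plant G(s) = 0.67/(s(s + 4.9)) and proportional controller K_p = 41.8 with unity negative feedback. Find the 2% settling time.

Closed-loop characteristic equation: s² + 4.9s + 28.01 = 0, so ω_n = 5.292 rad/s and ζ = 4.9/(2·5.292) = 0.463.
2% settling time T_s ≈ 4/(ζω_n) = 4/2.45 = 1.63 s.

T_s ≈ 1.63 s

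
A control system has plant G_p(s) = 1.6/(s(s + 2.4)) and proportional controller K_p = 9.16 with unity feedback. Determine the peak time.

Closed-loop characteristic equation: s² + 2.4s + 14.66 = 0, so ω_n = 3.828 rad/s and ζ = 2.4/(2·3.828) = 0.3135.
Damped frequency ω_d = ω_n√(1−ζ²) = 3.635 rad/s, so peak time T_p = π/ω_d = 0.864 s.

T_p = 0.864 s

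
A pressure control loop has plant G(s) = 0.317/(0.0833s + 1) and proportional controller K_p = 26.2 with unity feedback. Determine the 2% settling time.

T_s ≈ 0.0358 s

Closed loop: T(s) = K_p·G/(1+K_p·G) = 8.305/(0.0833s + 1 + 8.305), with pole at s = −(1 + 8.305)/0.0833 = −111.7.
τ = 1/111.7 = 0.008952 s, so 2% settling time ≈ 4τ = 0.0358 s.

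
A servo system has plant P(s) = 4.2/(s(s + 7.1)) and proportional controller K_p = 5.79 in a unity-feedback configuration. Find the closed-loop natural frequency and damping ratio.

1 + K_p·P(s) = 0 gives s² + 7.1s + 24.32 = 0.
Matching s² + 2ζω_n s + ω_n²: ω_n = √24.32 = 4.931 rad/s and 2ζω_n = 7.1, so ζ = 7.1/(2·4.931) = 0.72.

ω_n = 4.93 rad/s, ζ = 0.72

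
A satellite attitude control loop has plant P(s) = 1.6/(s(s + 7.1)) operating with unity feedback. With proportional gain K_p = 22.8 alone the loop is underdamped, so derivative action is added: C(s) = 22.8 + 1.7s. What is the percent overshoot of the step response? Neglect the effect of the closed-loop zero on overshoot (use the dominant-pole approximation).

1.25%

Forward path: (22.8 + 1.7s)·1.6/(s(s+7.1)). The closed-loop characteristic equation is s² + (7.1 + 1.6·1.7)s + 1.6·22.8 = 0.
That is s² + 9.82s + 36.48 = 0, so ω_n = 6.04 rad/s and ζ = 9.82/(2·6.04) = 0.8129.
%OS = 100·exp(−πζ/√(1−ζ²)) = 1.25%.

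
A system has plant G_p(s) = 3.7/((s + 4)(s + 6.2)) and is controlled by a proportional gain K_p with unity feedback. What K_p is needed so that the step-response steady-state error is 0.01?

K_p = 664

For a type-0 loop with proportional control, e_ss = 1/(1 + K_p·G_p(0)).
G_p(0) = 0.1492. Require 1/(1 + K_p·0.1492) = 0.01, so 1 + 0.1492·K_p = 100.
K_p = (100 − 1)/0.1492 = 664.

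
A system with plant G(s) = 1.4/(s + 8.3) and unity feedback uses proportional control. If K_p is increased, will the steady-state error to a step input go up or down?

The position error constant K_pos = K_p·G(0) grows with K_p, and e_ss = 1/(1+K_pos) falls.

decrease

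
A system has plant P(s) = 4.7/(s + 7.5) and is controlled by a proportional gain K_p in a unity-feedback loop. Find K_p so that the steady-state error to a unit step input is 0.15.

K_p = 9.04

For a type-0 loop with proportional control, e_ss = 1/(1 + K_p·P(0)).
P(0) = 0.6267. Require 1/(1 + K_p·0.6267) = 0.15, so 1 + 0.6267·K_p = 6.667.
K_p = (6.667 − 1)/0.6267 = 9.04.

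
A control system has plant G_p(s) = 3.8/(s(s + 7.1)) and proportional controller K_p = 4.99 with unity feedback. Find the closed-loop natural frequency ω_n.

ω_n = 4.35 rad/s

With unity feedback the closed-loop characteristic equation is s² + 7.1s + 4.99·3.8 = s² + 7.1s + 18.96 = 0.
So ω_n² = 18.96 ⇒ ω_n = 4.355 rad/s, and ζ = 7.1/(2ω_n) = 0.815.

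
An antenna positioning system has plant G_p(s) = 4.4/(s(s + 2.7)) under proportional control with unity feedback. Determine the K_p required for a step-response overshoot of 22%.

K_p = 2.2

From %OS = 100·exp(−πζ/√(1−ζ²)) = 22%, ζ = −ln(0.22)/√(π²+ln²(0.22)) = 0.4342.
Characteristic equation s² + 2.7s + 4.4K_p = 0 gives ζ = 2.7/(2√(4.4K_p)).
Setting ζ = 0.4342: √(4.4K_p) = 2.7/(2·0.4342) = 3.109, so K_p = 9.668/4.4 = 2.2.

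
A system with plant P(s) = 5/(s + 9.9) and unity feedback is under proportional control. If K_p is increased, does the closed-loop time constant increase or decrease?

decrease

The closed-loop bandwidth 9.9+K_p·5 grows with K_p, so τ shrinks.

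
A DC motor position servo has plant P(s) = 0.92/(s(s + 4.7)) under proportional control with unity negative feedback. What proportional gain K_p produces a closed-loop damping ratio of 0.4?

K_p = 37.5

Closed-loop characteristic equation: s² + 4.7s + K_p·0.92 = 0.
So ω_n = √(0.92K_p) and 2ζω_n = 4.7, giving ζ = 4.7/(2√(0.92K_p)).
Setting ζ = 0.4: √(0.92K_p) = 4.7/(2·0.4) = 5.875, so K_p = 34.52/0.92 = 37.5.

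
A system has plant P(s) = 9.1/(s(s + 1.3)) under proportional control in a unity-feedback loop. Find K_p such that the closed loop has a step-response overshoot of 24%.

K_p = 0.271

From %OS = 100·exp(−πζ/√(1−ζ²)) = 24%, ζ = −ln(0.24)/√(π²+ln²(0.24)) = 0.4136.
Characteristic equation s² + 1.3s + 9.1K_p = 0 gives ζ = 1.3/(2√(9.1K_p)).
Setting ζ = 0.4136: √(9.1K_p) = 1.3/(2·0.4136) = 1.572, so K_p = 2.47/9.1 = 0.271.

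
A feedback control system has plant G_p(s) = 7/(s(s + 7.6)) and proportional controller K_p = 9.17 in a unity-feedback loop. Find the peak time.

From 1 + K_pG_p(s) = 0: s² + 7.6s + 64.19 = 0 ⇒ ω_n = 8.012, ζ = 0.4743.
Damped frequency ω_d = ω_n√(1−ζ²) = 7.053 rad/s, so peak time T_p = π/ω_d = 0.445 s.

T_p = 0.445 s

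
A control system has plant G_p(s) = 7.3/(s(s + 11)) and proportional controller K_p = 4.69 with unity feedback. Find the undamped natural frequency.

ω_n = 5.85 rad/s

1 + K_p·G_p(s) = 0 gives s² + 11s + 34.24 = 0.
So ω_n² = 34.24 ⇒ ω_n = 5.851 rad/s, and ζ = 11/(2ω_n) = 0.94.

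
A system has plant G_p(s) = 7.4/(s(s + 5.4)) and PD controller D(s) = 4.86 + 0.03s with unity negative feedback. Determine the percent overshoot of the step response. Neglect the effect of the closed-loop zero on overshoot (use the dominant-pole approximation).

Forward path: (4.86 + 0.03s)·7.4/(s(s+5.4)). The closed-loop characteristic equation is s² + (5.4 + 7.4·0.03)s + 7.4·4.86 = 0.
That is s² + 5.622s + 35.96 = 0, so ω_n = 5.997 rad/s and ζ = 5.622/(2·5.997) = 0.4687.
%OS = 100·exp(−πζ/√(1−ζ²)) = 18.9%.

18.9%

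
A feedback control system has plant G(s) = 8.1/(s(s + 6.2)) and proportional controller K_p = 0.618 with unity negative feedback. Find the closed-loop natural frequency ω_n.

ω_n = 2.24 rad/s

The closed-loop denominator is s(s+6.2) + 0.618·8.1 = s² + 6.2s + 5.006.
So ω_n² = 5.006 ⇒ ω_n = 2.237 rad/s, and ζ = 6.2/(2ω_n) = 1.39.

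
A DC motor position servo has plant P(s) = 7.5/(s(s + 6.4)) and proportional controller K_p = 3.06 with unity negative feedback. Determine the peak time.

T_p = 0.881 s

The closed-loop denominator s² + 6.4s + 22.95 gives ω_n = √22.95 = 4.791 and ζ = 6.4/(2ω_n) = 0.668.
Damped frequency ω_d = ω_n√(1−ζ²) = 3.565 rad/s, so peak time T_p = π/ω_d = 0.881 s.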